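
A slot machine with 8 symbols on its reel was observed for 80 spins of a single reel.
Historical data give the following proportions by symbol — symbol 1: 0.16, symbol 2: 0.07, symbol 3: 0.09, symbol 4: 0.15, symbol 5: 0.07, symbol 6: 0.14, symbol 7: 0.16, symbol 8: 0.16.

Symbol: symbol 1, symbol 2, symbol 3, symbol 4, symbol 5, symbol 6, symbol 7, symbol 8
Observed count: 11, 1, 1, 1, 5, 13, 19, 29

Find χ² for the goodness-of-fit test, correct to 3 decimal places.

Expected counts E_i = n·p_i: 80×0.16 = 12.8, 80×0.07 = 5.6, 80×0.09 = 7.2, 80×0.15 = 12, 80×0.07 = 5.6, 80×0.14 = 11.2, 80×0.16 = 12.8, 80×0.16 = 12.8.
χ² = (11−12.8)²/12.8 + (1−5.6)²/5.6 + (1−7.2)²/7.2 + (1−12)²/12 + (5−5.6)²/5.6 + (13−11.2)²/11.2 + (19−12.8)²/12.8 + (29−12.8)²/12.8
   = 0.2531 + 3.7786 + 5.3389 + 10.0833 + 0.0643 + 0.2893 + 3.0031 + 20.5031
Sum = 43.314

43.314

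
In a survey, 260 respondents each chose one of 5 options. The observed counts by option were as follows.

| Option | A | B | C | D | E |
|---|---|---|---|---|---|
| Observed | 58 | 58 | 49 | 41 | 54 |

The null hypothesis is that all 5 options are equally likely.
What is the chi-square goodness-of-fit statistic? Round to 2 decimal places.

3.96

Expected count for each of the 5 categories: 260/5 = 52.
cat         O        E   (O−E)²/E
A          58       52      0.692
B          58       52      0.692
C          49       52      0.173
D          41       52      2.327
E          54       52      0.077
Sum = 3.96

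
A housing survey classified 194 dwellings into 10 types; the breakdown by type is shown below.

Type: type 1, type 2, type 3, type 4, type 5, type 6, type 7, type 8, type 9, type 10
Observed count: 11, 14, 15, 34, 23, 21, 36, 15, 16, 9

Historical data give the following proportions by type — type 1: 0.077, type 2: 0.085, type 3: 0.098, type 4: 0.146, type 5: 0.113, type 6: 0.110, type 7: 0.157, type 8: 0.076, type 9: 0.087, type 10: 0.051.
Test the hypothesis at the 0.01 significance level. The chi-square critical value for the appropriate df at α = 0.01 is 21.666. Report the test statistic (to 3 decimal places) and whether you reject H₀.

4.596; do not reject

Expected counts E_i = n·p_i: 194×0.077 = 14.938, 194×0.085 = 16.49, 194×0.098 = 19.012, 194×0.146 = 28.324, 194×0.113 = 21.922, 194×0.110 = 21.34, 194×0.157 = 30.458, 194×0.076 = 14.744, 194×0.087 = 16.878, 194×0.051 = 9.894.
cat          O        E   (O−E)²/E
type 1      11   14.938     1.0381
type 2      14    16.49     0.3760
type 3      15   19.012     0.8466
type 4      34   28.324     1.1374
type 5      23   21.922     0.0530
type 6      21    21.34     0.0054
type 7      36   30.458     1.0084
type 8      15   14.744     0.0044
type 9      16   16.878     0.0457
type 10      9    9.894     0.0808
Sum = 4.596
df = 9. Since 4.596 < 21.666, we do not reject H₀.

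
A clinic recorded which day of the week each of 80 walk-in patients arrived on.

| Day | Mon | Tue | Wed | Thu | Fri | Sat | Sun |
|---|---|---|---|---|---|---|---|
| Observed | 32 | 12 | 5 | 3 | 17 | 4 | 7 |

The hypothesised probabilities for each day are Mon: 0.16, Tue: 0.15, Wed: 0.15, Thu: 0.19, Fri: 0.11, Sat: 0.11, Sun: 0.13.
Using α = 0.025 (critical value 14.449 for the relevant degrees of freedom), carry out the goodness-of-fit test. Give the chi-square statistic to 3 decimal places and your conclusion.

Expected counts E_i = n·p_i: 80×0.16 = 12.8, 80×0.15 = 12, 80×0.15 = 12, 80×0.19 = 15.2, 80×0.11 = 8.8, 80×0.11 = 8.8, 80×0.13 = 10.4.
χ² = (32−12.8)²/12.8 + (12−12)²/12 + (5−12)²/12 + (3−15.2)²/15.2 + (17−8.8)²/8.8 + (4−8.8)²/8.8 + (7−10.4)²/10.4
   = 28.8000 + 0.0000 + 4.0833 + 9.7921 + 7.6409 + 2.6182 + 1.1115
Sum = 54.046
df = 6. Since 54.046 > 14.449, we reject H₀.

54.046; reject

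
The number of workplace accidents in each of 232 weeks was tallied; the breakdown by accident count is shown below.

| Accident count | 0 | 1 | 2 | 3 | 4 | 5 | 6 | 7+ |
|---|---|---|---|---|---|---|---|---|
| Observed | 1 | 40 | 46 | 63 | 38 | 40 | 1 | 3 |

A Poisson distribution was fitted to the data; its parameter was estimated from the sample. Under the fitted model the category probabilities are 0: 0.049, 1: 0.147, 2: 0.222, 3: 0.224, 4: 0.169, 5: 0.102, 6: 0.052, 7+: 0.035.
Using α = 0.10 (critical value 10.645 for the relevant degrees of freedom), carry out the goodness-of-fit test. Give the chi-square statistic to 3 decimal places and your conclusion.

38.095; reject

Expected counts E_i = n·p_i: 232×0.049 = 11.368, 232×0.147 = 34.104, 232×0.222 = 51.504, 232×0.224 = 51.968, 232×0.169 = 39.208, 232×0.102 = 23.664, 232×0.052 = 12.064, 232×0.035 = 8.12.
0: (1 − 11.368)²/11.368 = 107.495424/11.368 = 9.4560
1: (40 − 34.104)²/34.104 = 34.762816/34.104 = 1.0193
2: (46 − 51.504)²/51.504 = 30.294016/51.504 = 0.5882
3: (63 − 51.968)²/51.968 = 121.705024/51.968 = 2.3419
4: (38 − 39.208)²/39.208 = 1.459264/39.208 = 0.0372
5: (40 − 23.664)²/23.664 = 266.864896/23.664 = 11.2773
6: (1 − 12.064)²/12.064 = 122.412096/12.064 = 10.1469
7+: (3 − 8.12)²/8.12 = 26.2144/8.12 = 3.2284
Sum = 38.095
df = 6. Since 38.095 > 10.645, we reject H₀.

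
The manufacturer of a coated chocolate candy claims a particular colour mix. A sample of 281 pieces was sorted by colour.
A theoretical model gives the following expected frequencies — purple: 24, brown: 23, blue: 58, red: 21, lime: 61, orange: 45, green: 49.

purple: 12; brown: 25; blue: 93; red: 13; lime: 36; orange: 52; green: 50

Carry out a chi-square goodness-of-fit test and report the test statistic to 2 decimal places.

41.70

purple: (12 − 24)²/24 = 144/24 = 6.000
brown: (25 − 23)²/23 = 4/23 = 0.174
blue: (93 − 58)²/58 = 1225/58 = 21.121
red: (13 − 21)²/21 = 64/21 = 3.048
lime: (36 − 61)²/61 = 625/61 = 10.246
orange: (52 − 45)²/45 = 49/45 = 1.089
green: (50 − 49)²/49 = 1/49 = 0.020
Sum = 41.70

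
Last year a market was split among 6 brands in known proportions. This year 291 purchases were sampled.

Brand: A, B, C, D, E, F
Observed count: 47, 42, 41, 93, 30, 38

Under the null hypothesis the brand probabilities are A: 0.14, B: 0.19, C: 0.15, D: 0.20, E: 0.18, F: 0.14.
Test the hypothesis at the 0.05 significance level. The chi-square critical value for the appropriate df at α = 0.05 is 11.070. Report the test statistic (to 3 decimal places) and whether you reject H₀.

Expected counts E_i = n·p_i: 291×0.14 = 40.74, 291×0.19 = 55.29, 291×0.15 = 43.65, 291×0.20 = 58.2, 291×0.18 = 52.38, 291×0.14 = 40.74.
cat         O        E   (O−E)²/E
A          47    40.74     0.9619
B          42    55.29     3.1945
C          41    43.65     0.1609
D          93     58.2    20.8082
E          30    52.38     9.5621
F          38    40.74     0.1843
Sum = 34.872
df = 5. Since 34.872 > 11.070, we reject H₀.

34.872; reject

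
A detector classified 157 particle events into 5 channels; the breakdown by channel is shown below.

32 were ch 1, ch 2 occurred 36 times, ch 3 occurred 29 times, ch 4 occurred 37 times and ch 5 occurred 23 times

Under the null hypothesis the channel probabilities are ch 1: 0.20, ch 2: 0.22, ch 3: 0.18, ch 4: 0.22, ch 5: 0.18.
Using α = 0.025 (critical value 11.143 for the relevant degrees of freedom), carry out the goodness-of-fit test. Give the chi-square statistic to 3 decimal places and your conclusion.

Expected counts E_i = n·p_i: 157×0.20 = 31.4, 157×0.22 = 34.54, 157×0.18 = 28.26, 157×0.22 = 34.54, 157×0.18 = 28.26.
cat         O        E   (O−E)²/E
ch 1       32     31.4     0.0115
ch 2       36    34.54     0.0617
ch 3       29    28.26     0.0194
ch 4       37    34.54     0.1752
ch 5       23    28.26     0.9790
Sum = 1.247
df = 4. Since 1.247 < 11.143, we do not reject H₀.

1.247; do not reject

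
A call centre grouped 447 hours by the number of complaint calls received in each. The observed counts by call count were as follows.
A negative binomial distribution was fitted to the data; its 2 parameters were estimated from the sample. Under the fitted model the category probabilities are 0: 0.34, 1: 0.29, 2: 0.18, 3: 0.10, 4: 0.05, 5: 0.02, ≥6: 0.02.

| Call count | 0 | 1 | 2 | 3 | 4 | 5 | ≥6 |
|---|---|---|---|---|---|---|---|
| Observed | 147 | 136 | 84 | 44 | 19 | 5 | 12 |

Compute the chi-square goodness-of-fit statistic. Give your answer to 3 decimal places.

3.929

Expected counts E_i = n·p_i: 447×0.34 = 151.98, 447×0.29 = 129.63, 447×0.18 = 80.46, 447×0.10 = 44.7, 447×0.05 = 22.35, 447×0.02 = 8.94, 447×0.02 = 8.94.
χ² = (147−151.98)²/151.98 + (136−129.63)²/129.63 + (84−80.46)²/80.46 + (44−44.7)²/44.7 + (19−22.35)²/22.35 + (5−8.94)²/8.94 + (12−8.94)²/8.94
   = 0.1632 + 0.3130 + 0.1557 + 0.0110 + 0.5021 + 1.7364 + 1.0474
Sum = 3.929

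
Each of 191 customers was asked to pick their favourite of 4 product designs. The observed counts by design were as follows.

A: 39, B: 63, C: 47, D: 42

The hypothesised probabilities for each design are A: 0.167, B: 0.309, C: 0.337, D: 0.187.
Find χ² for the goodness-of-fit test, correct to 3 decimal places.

7.641

Expected counts E_i = n·p_i: 191×0.167 = 31.897, 191×0.309 = 59.019, 191×0.337 = 64.367, 191×0.187 = 35.717.
χ² = (39−31.897)²/31.897 + (63−59.019)²/59.019 + (47−64.367)²/64.367 + (42−35.717)²/35.717
   = 1.5817 + 0.2685 + 4.6858 + 1.1052
Sum = 7.641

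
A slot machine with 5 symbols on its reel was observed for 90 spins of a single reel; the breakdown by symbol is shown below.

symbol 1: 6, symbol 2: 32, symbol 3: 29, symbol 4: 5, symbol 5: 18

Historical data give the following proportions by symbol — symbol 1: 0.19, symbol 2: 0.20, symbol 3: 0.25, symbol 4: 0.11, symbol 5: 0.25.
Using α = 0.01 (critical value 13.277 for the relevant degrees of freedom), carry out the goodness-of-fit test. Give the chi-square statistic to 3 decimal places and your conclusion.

Expected counts E_i = n·p_i: 90×0.19 = 17.1, 90×0.20 = 18, 90×0.25 = 22.5, 90×0.11 = 9.9, 90×0.25 = 22.5.
cat           O        E   (O−E)²/E
symbol 1      6     17.1     7.2053
symbol 2     32       18    10.8889
symbol 3     29     22.5     1.8778
symbol 4      5      9.9     2.4253
symbol 5     18     22.5     0.9000
Sum = 23.297
df = 4. Since 23.297 > 13.277, we reject H₀.

23.297; reject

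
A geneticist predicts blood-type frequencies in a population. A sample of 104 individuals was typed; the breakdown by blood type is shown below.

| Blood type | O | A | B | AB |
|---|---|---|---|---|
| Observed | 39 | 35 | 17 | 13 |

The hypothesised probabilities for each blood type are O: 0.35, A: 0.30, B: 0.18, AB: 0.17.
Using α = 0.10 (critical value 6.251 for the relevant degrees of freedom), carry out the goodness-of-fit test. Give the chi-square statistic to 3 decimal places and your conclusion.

Expected counts E_i = n·p_i: 104×0.35 = 36.4, 104×0.30 = 31.2, 104×0.18 = 18.72, 104×0.17 = 17.68.
O: (39 − 36.4)²/36.4 = 6.76/36.4 = 0.1857
A: (35 − 31.2)²/31.2 = 14.44/31.2 = 0.4628
B: (17 − 18.72)²/18.72 = 2.9584/18.72 = 0.1580
AB: (13 − 17.68)²/17.68 = 21.9024/17.68 = 1.2388
Sum = 2.045
df = 3. Since 2.045 < 6.251, we do not reject H₀.

2.045; do not reject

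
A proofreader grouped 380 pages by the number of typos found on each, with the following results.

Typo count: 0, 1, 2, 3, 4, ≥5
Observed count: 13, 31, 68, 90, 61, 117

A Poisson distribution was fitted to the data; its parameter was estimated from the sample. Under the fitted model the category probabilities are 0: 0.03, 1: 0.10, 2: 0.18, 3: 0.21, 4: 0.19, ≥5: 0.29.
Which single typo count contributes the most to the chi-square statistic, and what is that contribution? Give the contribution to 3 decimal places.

Expected counts E_i = n·p_i: 380×0.03 = 11.4, 380×0.10 = 38, 380×0.18 = 68.4, 380×0.21 = 79.8, 380×0.19 = 72.2, 380×0.29 = 110.2.
0: (13 − 11.4)²/11.4 = 2.56/11.4 = 0.2246
1: (31 − 38)²/38 = 49/38 = 1.2895
2: (68 − 68.4)²/68.4 = 0.16/68.4 = 0.0023
3: (90 − 79.8)²/79.8 = 104.04/79.8 = 1.3038
4: (61 − 72.2)²/72.2 = 125.44/72.2 = 1.7374
≥5: (117 − 110.2)²/110.2 = 46.24/110.2 = 0.4196
The largest term is for 4: 1.737.

4, 1.737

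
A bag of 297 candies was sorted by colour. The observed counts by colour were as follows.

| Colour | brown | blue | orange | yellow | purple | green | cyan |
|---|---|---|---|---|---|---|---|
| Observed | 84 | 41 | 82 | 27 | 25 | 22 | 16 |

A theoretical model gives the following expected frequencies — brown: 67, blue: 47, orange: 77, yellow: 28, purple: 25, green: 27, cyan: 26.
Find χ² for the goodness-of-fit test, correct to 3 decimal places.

χ² = (84−67)²/67 + (41−47)²/47 + (82−77)²/77 + (27−28)²/28 + (25−25)²/25 + (22−27)²/27 + (16−26)²/26
   = 4.3134 + 0.7660 + 0.3247 + 0.0357 + 0.0000 + 0.9259 + 3.8462
Sum = 10.212

10.212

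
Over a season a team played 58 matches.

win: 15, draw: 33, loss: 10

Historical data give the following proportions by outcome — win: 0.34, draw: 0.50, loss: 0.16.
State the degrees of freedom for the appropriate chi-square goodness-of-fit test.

2

There are k = 3 categories and no parameters were estimated from the data, so df = 3 − 1 = 2.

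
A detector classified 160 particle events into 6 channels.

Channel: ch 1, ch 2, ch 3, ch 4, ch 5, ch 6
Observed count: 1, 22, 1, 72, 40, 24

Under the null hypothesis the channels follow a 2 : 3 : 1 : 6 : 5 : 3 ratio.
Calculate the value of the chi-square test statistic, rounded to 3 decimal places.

Ratio total = 20. Expected counts: 160×2/20 = 16, 160×3/20 = 24, 160×1/20 = 8, 160×6/20 = 48, 160×5/20 = 40, 160×3/20 = 24.
cat         O        E   (O−E)²/E
ch 1        1       16    14.0625
ch 2       22       24     0.1667
ch 3        1        8     6.1250
ch 4       72       48    12.0000
ch 5       40       40     0.0000
ch 6       24       24     0.0000
Sum = 32.354

32.354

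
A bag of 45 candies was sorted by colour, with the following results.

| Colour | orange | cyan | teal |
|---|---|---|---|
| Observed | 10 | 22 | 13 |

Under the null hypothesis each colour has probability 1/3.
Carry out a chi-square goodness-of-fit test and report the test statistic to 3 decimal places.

5.200

Expected count for each of the 3 categories: 45/3 = 15.
orange: (10 − 15)²/15 = 25/15 = 1.6667
cyan: (22 − 15)²/15 = 49/15 = 3.2667
teal: (13 − 15)²/15 = 4/15 = 0.2667
Sum = 5.200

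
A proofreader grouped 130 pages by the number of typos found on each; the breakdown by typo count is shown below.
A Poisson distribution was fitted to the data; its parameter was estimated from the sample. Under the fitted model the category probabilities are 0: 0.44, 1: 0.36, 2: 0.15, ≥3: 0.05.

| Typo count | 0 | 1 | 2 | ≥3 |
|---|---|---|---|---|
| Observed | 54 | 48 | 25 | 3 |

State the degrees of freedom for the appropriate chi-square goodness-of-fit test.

There are k = 4 categories and 1 parameter estimated from the data, so df = 4 − 1 − 1 = 2.

2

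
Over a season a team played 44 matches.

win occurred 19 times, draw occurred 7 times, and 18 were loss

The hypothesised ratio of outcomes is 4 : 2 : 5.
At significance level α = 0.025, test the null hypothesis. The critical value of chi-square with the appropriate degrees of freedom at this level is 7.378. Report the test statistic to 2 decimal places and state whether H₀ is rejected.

Ratio total = 11. Expected counts: 44×4/11 = 16, 44×2/11 = 8, 44×5/11 = 20.
χ² = (19−16)²/16 + (7−8)²/8 + (18−20)²/20
   = 0.563 + 0.125 + 0.200
Sum = 0.89
df = 2. Since 0.89 < 7.378, we do not reject H₀.

0.89; do not reject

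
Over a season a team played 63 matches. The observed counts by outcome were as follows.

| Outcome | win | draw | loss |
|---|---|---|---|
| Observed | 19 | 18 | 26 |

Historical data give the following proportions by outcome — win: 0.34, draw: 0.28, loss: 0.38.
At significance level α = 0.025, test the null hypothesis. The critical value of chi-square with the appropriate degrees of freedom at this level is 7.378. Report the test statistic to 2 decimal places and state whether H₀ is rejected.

Expected counts E_i = n·p_i: 63×0.34 = 21.42, 63×0.28 = 17.64, 63×0.38 = 23.94.
χ² = (19−21.42)²/21.42 + (18−17.64)²/17.64 + (26−23.94)²/23.94
   = 0.273 + 0.007 + 0.177
Sum = 0.46
df = 2. Since 0.46 < 7.378, we do not reject H₀.

0.46; do not reject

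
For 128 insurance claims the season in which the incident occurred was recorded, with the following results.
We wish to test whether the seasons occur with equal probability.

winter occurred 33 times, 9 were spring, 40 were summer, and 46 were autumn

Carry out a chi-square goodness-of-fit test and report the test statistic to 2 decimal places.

Expected count for each of the 4 categories: 128/4 = 32.
χ² = (33−32)²/32 + (9−32)²/32 + (40−32)²/32 + (46−32)²/32
   = 0.031 + 16.531 + 2.000 + 6.125
Sum = 24.69

24.69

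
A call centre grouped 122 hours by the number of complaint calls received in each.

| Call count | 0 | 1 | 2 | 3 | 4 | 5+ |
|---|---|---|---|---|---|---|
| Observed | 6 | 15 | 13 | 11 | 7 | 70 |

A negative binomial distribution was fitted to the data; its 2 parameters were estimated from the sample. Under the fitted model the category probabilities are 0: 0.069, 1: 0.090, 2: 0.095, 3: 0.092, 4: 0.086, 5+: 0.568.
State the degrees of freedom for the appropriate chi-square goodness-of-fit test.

There are k = 6 categories and 2 parameters estimated from the data, so df = 6 − 1 − 2 = 3.

3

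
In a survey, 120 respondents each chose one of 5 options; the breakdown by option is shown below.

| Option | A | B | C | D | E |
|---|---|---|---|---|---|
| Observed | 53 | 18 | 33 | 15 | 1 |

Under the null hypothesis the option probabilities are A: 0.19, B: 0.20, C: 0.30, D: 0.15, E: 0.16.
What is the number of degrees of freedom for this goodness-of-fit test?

4

There are k = 5 categories and no parameters were estimated from the data, so df = 5 − 1 = 4.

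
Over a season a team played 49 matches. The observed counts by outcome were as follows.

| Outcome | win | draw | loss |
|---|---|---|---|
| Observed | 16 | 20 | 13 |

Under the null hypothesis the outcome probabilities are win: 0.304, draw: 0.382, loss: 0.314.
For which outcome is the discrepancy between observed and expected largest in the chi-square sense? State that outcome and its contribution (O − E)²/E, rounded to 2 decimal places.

loss, 0.37

Expected counts E_i = n·p_i: 49×0.304 = 14.896, 49×0.382 = 18.718, 49×0.314 = 15.386.
χ² = (16−14.896)²/14.896 + (20−18.718)²/18.718 + (13−15.386)²/15.386
   = 0.082 + 0.088 + 0.370
The largest term is for loss: 0.37.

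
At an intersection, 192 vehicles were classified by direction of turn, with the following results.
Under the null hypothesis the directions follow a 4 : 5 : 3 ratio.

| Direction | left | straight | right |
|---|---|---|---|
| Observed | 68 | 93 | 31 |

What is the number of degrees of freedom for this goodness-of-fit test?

2

There are k = 3 categories and no parameters were estimated from the data, so df = 3 − 1 = 2.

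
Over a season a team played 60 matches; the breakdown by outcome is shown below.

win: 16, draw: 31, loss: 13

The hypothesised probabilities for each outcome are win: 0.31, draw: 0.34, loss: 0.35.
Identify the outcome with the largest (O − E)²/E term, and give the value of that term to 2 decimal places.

Expected counts E_i = n·p_i: 60×0.31 = 18.6, 60×0.34 = 20.4, 60×0.35 = 21.
win: (16 − 18.6)²/18.6 = 6.76/18.6 = 0.363
draw: (31 − 20.4)²/20.4 = 112.36/20.4 = 5.508
loss: (13 − 21)²/21 = 64/21 = 3.048
The largest term is for draw: 5.51.

draw, 5.51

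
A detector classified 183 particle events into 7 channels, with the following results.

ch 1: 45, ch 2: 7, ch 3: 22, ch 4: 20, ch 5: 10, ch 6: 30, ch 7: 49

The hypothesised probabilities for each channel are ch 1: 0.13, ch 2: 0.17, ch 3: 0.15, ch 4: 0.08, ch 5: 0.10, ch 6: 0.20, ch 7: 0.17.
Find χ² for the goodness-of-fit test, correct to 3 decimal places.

55.882

Expected counts E_i = n·p_i: 183×0.13 = 23.79, 183×0.17 = 31.11, 183×0.15 = 27.45, 183×0.08 = 14.64, 183×0.10 = 18.3, 183×0.20 = 36.6, 183×0.17 = 31.11.
χ² = (45−23.79)²/23.79 + (7−31.11)²/31.11 + (22−27.45)²/27.45 + (20−14.64)²/14.64 + (10−18.3)²/18.3 + (30−36.6)²/36.6 + (49−31.11)²/31.11
   = 18.9098 + 18.6851 + 1.0821 + 1.9624 + 3.7645 + 1.1902 + 10.2878
Sum = 55.882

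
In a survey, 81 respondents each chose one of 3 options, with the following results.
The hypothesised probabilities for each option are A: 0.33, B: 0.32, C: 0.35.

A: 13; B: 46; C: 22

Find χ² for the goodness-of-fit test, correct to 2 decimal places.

Expected counts E_i = n·p_i: 81×0.33 = 26.73, 81×0.32 = 25.92, 81×0.35 = 28.35.
A: (13 − 26.73)²/26.73 = 188.5129/26.73 = 7.052
B: (46 − 25.92)²/25.92 = 403.2064/25.92 = 15.556
C: (22 − 28.35)²/28.35 = 40.3225/28.35 = 1.422
Sum = 24.03

24.03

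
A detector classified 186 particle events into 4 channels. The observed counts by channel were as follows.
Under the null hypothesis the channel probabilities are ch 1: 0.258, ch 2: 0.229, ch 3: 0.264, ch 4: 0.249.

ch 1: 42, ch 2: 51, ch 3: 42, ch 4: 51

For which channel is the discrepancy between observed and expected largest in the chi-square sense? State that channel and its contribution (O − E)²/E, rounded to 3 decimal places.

ch 2, 1.659

Expected counts E_i = n·p_i: 186×0.258 = 47.988, 186×0.229 = 42.594, 186×0.264 = 49.104, 186×0.249 = 46.314.
cat         O        E   (O−E)²/E
ch 1       42   47.988     0.7472
ch 2       51   42.594     1.6589
ch 3       42   49.104     1.0278
ch 4       51   46.314     0.4741
The largest term is for ch 2: 1.659.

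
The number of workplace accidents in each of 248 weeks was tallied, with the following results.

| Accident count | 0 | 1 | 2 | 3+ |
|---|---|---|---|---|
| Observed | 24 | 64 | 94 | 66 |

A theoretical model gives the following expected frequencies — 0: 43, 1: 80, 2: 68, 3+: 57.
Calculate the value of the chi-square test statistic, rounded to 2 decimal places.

χ² = (24−43)²/43 + (64−80)²/80 + (94−68)²/68 + (66−57)²/57
   = 8.395 + 3.200 + 9.941 + 1.421
Sum = 22.96

22.96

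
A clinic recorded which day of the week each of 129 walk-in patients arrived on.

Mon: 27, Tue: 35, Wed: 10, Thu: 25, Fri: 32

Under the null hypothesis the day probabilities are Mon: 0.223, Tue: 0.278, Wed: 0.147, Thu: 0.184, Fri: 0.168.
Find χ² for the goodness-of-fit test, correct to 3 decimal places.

Expected counts E_i = n·p_i: 129×0.223 = 28.767, 129×0.278 = 35.862, 129×0.147 = 18.963, 129×0.184 = 23.736, 129×0.168 = 21.672.
Mon: (27 − 28.767)²/28.767 = 3.122289/28.767 = 0.1085
Tue: (35 − 35.862)²/35.862 = 0.743044/35.862 = 0.0207
Wed: (10 − 18.963)²/18.963 = 80.335369/18.963 = 4.2364
Thu: (25 − 23.736)²/23.736 = 1.597696/23.736 = 0.0673
Fri: (32 − 21.672)²/21.672 = 106.667584/21.672 = 4.9219
Sum = 9.355

9.355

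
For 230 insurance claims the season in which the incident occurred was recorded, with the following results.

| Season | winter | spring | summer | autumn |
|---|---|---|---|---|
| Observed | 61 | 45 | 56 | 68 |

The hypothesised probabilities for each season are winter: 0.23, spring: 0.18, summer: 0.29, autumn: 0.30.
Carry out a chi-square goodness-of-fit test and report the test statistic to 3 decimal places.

3.284

Expected counts E_i = n·p_i: 230×0.23 = 52.9, 230×0.18 = 41.4, 230×0.29 = 66.7, 230×0.30 = 69.
cat         O        E   (O−E)²/E
winter     61     52.9     1.2403
spring     45     41.4     0.3130
summer     56     66.7     1.7165
autumn     68       69     0.0145
Sum = 3.284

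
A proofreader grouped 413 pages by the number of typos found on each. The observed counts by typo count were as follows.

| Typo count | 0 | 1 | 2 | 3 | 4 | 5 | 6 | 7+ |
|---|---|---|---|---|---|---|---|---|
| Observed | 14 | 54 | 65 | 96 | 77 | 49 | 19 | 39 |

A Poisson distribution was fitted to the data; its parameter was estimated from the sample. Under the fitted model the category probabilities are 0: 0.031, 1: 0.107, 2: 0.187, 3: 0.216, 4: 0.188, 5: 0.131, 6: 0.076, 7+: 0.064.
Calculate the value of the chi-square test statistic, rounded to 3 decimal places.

Expected counts E_i = n·p_i: 413×0.031 = 12.803, 413×0.107 = 44.191, 413×0.187 = 77.231, 413×0.216 = 89.208, 413×0.188 = 77.644, 413×0.131 = 54.103, 413×0.076 = 31.388, 413×0.064 = 26.432.
0: (14 − 12.803)²/12.803 = 1.432809/12.803 = 0.1119
1: (54 − 44.191)²/44.191 = 96.216481/44.191 = 2.1773
2: (65 − 77.231)²/77.231 = 149.597361/77.231 = 1.9370
3: (96 − 89.208)²/89.208 = 46.131264/89.208 = 0.5171
4: (77 − 77.644)²/77.644 = 0.414736/77.644 = 0.0053
5: (49 − 54.103)²/54.103 = 26.040609/54.103 = 0.4813
6: (19 − 31.388)²/31.388 = 153.462544/31.388 = 4.8892
7+: (39 − 26.432)²/26.432 = 157.954624/26.432 = 5.9759
Sum = 16.095

16.095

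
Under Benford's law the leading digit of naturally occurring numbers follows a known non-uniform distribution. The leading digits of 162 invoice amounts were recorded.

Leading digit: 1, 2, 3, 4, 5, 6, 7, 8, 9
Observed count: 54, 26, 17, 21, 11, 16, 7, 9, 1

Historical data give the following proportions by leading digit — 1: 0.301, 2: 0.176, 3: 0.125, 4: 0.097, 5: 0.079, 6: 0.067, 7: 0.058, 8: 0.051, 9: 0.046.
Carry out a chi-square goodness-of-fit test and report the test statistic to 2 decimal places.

12.04

Expected counts E_i = n·p_i: 162×0.301 = 48.762, 162×0.176 = 28.512, 162×0.125 = 20.25, 162×0.097 = 15.714, 162×0.079 = 12.798, 162×0.067 = 10.854, 162×0.058 = 9.396, 162×0.051 = 8.262, 162×0.046 = 7.452.
cat         O        E   (O−E)²/E
1          54   48.762      0.563
2          26   28.512      0.221
3          17    20.25      0.522
4          21   15.714      1.778
5          11   12.798      0.253
6          16   10.854      2.440
7           7    9.396      0.611
8           9    8.262      0.066
9           1    7.452      5.586
Sum = 12.04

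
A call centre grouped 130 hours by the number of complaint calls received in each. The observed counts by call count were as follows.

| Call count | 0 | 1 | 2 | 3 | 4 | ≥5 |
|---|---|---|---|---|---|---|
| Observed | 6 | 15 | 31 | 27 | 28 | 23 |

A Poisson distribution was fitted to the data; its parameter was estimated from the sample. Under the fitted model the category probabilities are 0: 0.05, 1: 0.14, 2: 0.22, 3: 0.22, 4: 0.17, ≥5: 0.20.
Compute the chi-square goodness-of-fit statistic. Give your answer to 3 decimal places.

2.813

Expected counts E_i = n·p_i: 130×0.05 = 6.5, 130×0.14 = 18.2, 130×0.22 = 28.6, 130×0.22 = 28.6, 130×0.17 = 22.1, 130×0.20 = 26.
χ² = (6−6.5)²/6.5 + (15−18.2)²/18.2 + (31−28.6)²/28.6 + (27−28.6)²/28.6 + (28−22.1)²/22.1 + (23−26)²/26
   = 0.0385 + 0.5626 + 0.2014 + 0.0895 + 1.5751 + 0.3462
Sum = 2.813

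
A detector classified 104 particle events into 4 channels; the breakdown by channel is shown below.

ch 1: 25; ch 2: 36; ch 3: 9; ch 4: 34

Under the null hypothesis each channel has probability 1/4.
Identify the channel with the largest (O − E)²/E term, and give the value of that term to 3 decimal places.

ch 3, 11.115

Expected count for each of the 4 categories: 104/4 = 26.
χ² = (25−26)²/26 + (36−26)²/26 + (9−26)²/26 + (34−26)²/26
   = 0.0385 + 3.8462 + 11.1154 + 2.4615
The largest term is for ch 3: 11.115.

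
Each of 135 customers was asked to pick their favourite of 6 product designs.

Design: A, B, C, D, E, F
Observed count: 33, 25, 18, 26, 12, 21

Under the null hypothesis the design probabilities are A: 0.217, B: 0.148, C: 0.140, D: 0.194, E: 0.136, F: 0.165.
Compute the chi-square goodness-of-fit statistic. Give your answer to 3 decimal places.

Expected counts E_i = n·p_i: 135×0.217 = 29.295, 135×0.148 = 19.98, 135×0.140 = 18.9, 135×0.194 = 26.19, 135×0.136 = 18.36, 135×0.165 = 22.275.
χ² = (33−29.295)²/29.295 + (25−19.98)²/19.98 + (18−18.9)²/18.9 + (26−26.19)²/26.19 + (12−18.36)²/18.36 + (21−22.275)²/22.275
   = 0.4686 + 1.2613 + 0.0429 + 0.0014 + 2.2031 + 0.0730
Sum = 4.050

4.050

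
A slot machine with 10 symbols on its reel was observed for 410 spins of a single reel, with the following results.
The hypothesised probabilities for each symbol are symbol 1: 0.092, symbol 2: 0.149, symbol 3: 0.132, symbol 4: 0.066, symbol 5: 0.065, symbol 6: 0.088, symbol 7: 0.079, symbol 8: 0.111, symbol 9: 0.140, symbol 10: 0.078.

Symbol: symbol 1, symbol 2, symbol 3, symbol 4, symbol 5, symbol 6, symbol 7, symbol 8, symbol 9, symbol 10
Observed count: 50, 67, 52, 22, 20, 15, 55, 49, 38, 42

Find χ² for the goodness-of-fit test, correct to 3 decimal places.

Expected counts E_i = n·p_i: 410×0.092 = 37.72, 410×0.149 = 61.09, 410×0.132 = 54.12, 410×0.066 = 27.06, 410×0.065 = 26.65, 410×0.088 = 36.08, 410×0.079 = 32.39, 410×0.111 = 45.51, 410×0.140 = 57.4, 410×0.078 = 31.98.
χ² = (50−37.72)²/37.72 + (67−61.09)²/61.09 + (52−54.12)²/54.12 + (22−27.06)²/27.06 + (20−26.65)²/26.65 + (15−36.08)²/36.08 + (55−32.39)²/32.39 + (49−45.51)²/45.51 + (38−57.4)²/57.4 + (42−31.98)²/31.98
   = 3.9978 + 0.5717 + 0.0830 + 0.9462 + 1.6594 + 12.3161 + 15.7830 + 0.2676 + 6.5568 + 3.1395
Sum = 45.321

45.321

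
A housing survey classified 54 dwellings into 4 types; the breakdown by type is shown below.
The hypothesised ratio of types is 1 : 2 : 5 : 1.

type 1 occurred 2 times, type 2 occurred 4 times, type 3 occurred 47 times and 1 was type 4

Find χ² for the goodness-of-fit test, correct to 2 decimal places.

Ratio total = 9. Expected counts: 54×1/9 = 6, 54×2/9 = 12, 54×5/9 = 30, 54×1/9 = 6.
cat         O        E   (O−E)²/E
type 1      2        6      2.667
type 2      4       12      5.333
type 3     47       30      9.633
type 4      1        6      4.167
Sum = 21.80

21.80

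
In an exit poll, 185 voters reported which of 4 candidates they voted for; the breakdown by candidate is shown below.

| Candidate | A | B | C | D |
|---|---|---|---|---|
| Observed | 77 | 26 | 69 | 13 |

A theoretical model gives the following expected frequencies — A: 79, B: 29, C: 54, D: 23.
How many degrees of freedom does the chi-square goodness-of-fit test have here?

3

There are k = 4 categories and no parameters were estimated from the data, so df = 4 − 1 = 3.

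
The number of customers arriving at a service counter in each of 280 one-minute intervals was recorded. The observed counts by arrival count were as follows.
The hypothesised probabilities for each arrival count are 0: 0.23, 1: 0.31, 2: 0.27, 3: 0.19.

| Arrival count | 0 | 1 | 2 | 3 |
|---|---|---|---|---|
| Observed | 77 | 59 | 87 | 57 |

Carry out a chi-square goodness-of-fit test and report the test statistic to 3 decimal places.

13.359

Expected counts E_i = n·p_i: 280×0.23 = 64.4, 280×0.31 = 86.8, 280×0.27 = 75.6, 280×0.19 = 53.2.
cat         O        E   (O−E)²/E
0          77     64.4     2.4652
1          59     86.8     8.9037
2          87     75.6     1.7190
3          57     53.2     0.2714
Sum = 13.359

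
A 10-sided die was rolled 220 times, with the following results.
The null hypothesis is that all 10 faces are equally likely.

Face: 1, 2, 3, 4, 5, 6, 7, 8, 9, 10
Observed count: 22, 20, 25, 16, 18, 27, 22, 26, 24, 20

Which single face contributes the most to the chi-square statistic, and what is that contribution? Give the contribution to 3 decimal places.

Under H₀ each category has probability 1/10, so each expected count is 220/10 = 22.
1: (22 − 22)²/22 = 0/22 = 0.0000
2: (20 − 22)²/22 = 4/22 = 0.1818
3: (25 − 22)²/22 = 9/22 = 0.4091
4: (16 − 22)²/22 = 36/22 = 1.6364
5: (18 − 22)²/22 = 16/22 = 0.7273
6: (27 − 22)²/22 = 25/22 = 1.1364
7: (22 − 22)²/22 = 0/22 = 0.0000
8: (26 − 22)²/22 = 16/22 = 0.7273
9: (24 − 22)²/22 = 4/22 = 0.1818
10: (20 − 22)²/22 = 4/22 = 0.1818
The largest term is for 4: 1.636.

4, 1.636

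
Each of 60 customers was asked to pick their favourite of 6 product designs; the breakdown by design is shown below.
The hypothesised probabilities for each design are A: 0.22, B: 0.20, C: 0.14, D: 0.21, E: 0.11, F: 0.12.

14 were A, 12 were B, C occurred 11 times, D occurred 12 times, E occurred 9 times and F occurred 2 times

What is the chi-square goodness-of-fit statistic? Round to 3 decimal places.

5.510

Expected counts E_i = n·p_i: 60×0.22 = 13.2, 60×0.20 = 12, 60×0.14 = 8.4, 60×0.21 = 12.6, 60×0.11 = 6.6, 60×0.12 = 7.2.
χ² = (14−13.2)²/13.2 + (12−12)²/12 + (11−8.4)²/8.4 + (12−12.6)²/12.6 + (9−6.6)²/6.6 + (2−7.2)²/7.2
   = 0.0485 + 0.0000 + 0.8048 + 0.0286 + 0.8727 + 3.7556
Sum = 5.510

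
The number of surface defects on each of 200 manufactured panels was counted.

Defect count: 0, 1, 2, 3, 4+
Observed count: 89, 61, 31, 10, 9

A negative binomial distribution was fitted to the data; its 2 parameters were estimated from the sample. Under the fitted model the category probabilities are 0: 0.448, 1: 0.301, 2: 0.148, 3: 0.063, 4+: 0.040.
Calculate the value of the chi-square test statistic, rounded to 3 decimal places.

Expected counts E_i = n·p_i: 200×0.448 = 89.6, 200×0.301 = 60.2, 200×0.148 = 29.6, 200×0.063 = 12.6, 200×0.040 = 8.
cat         O        E   (O−E)²/E
0          89     89.6     0.0040
1          61     60.2     0.0106
2          31     29.6     0.0662
3          10     12.6     0.5365
4+          9        8     0.1250
Sum = 0.742

0.742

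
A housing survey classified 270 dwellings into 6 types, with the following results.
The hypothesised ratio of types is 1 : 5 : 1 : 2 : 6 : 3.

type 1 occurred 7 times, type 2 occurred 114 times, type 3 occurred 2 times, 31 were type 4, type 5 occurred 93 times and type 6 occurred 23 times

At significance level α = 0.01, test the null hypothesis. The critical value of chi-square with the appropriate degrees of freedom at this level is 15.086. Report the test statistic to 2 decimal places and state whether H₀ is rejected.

Ratio total = 18. Expected counts: 270×1/18 = 15, 270×5/18 = 75, 270×1/18 = 15, 270×2/18 = 30, 270×6/18 = 90, 270×3/18 = 45.
type 1: (7 − 15)²/15 = 64/15 = 4.267
type 2: (114 − 75)²/75 = 1521/75 = 20.280
type 3: (2 − 15)²/15 = 169/15 = 11.267
type 4: (31 − 30)²/30 = 1/30 = 0.033
type 5: (93 − 90)²/90 = 9/90 = 0.100
type 6: (23 − 45)²/45 = 484/45 = 10.756
Sum = 46.70
df = 5. Since 46.70 > 15.086, we reject H₀.

46.70; reject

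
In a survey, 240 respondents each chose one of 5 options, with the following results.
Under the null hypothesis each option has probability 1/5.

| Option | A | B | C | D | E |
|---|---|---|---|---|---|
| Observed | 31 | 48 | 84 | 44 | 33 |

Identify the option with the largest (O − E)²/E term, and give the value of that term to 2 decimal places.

Under H₀ each category has probability 1/5, so each expected count is 240/5 = 48.
cat         O        E   (O−E)²/E
A          31       48      6.021
B          48       48      0.000
C          84       48     27.000
D          44       48      0.333
E          33       48      4.688
The largest term is for C: 27.00.

C, 27.00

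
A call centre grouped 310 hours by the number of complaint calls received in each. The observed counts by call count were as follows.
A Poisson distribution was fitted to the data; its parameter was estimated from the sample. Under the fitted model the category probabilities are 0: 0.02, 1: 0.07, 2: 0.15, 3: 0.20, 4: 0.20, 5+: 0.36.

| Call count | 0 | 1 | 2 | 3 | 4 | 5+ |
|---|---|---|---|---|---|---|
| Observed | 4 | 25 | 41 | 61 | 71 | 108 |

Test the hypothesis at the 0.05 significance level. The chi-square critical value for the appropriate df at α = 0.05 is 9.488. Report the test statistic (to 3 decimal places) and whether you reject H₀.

3.372; do not reject

Expected counts E_i = n·p_i: 310×0.02 = 6.2, 310×0.07 = 21.7, 310×0.15 = 46.5, 310×0.20 = 62, 310×0.20 = 62, 310×0.36 = 111.6.
0: (4 − 6.2)²/6.2 = 4.84/6.2 = 0.7806
1: (25 − 21.7)²/21.7 = 10.89/21.7 = 0.5018
2: (41 − 46.5)²/46.5 = 30.25/46.5 = 0.6505
3: (61 − 62)²/62 = 1/62 = 0.0161
4: (71 − 62)²/62 = 81/62 = 1.3065
5+: (108 − 111.6)²/111.6 = 12.96/111.6 = 0.1161
Sum = 3.372
df = 4. Since 3.372 < 9.488, we do not reject H₀.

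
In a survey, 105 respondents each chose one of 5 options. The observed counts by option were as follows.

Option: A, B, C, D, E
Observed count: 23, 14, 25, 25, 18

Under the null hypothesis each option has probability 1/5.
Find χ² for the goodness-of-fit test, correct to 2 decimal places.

4.48

Under H₀ each category has probability 1/5, so each expected count is 105/5 = 21.
cat         O        E   (O−E)²/E
A          23       21      0.190
B          14       21      2.333
C          25       21      0.762
D          25       21      0.762
E          18       21      0.429
Sum = 4.48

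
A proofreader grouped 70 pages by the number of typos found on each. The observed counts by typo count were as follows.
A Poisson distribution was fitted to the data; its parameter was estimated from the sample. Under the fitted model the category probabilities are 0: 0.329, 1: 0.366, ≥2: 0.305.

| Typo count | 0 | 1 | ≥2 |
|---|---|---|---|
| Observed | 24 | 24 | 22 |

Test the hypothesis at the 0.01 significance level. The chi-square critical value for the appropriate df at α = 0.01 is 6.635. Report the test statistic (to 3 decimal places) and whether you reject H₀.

Expected counts E_i = n·p_i: 70×0.329 = 23.03, 70×0.366 = 25.62, 70×0.305 = 21.35.
cat         O        E   (O−E)²/E
0          24    23.03     0.0409
1          24    25.62     0.1024
≥2         22    21.35     0.0198
Sum = 0.163
df = 1. Since 0.163 < 6.635, we do not reject H₀.

0.163; do not reject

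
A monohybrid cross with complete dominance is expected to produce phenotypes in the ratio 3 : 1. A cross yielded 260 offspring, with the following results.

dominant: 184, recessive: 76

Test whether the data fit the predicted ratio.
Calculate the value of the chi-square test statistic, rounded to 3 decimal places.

Ratio total = 4. Expected counts: 260×3/4 = 195, 260×1/4 = 65.
χ² = (184−195)²/195 + (76−65)²/65
   = 0.6205 + 1.8615
Sum = 2.482

2.482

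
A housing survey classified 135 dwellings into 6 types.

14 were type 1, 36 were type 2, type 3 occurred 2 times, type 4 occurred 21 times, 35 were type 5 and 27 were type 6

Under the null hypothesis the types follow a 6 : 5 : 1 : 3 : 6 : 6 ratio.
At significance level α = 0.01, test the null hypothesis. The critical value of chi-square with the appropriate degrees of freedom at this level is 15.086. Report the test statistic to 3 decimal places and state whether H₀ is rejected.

Ratio total = 27. Expected counts: 135×6/27 = 30, 135×5/27 = 25, 135×1/27 = 5, 135×3/27 = 15, 135×6/27 = 30, 135×6/27 = 30.
cat         O        E   (O−E)²/E
type 1     14       30     8.5333
type 2     36       25     4.8400
type 3      2        5     1.8000
type 4     21       15     2.4000
type 5     35       30     0.8333
type 6     27       30     0.3000
Sum = 18.707
df = 5. Since 18.707 > 15.086, we reject H₀.

18.707; reject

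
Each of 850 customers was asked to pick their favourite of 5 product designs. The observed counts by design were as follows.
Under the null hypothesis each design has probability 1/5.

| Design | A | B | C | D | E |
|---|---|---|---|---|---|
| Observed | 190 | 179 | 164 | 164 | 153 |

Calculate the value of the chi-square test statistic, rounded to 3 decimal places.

Expected count for each of the 5 categories: 850/5 = 170.
cat         O        E   (O−E)²/E
A         190      170     2.3529
B         179      170     0.4765
C         164      170     0.2118
D         164      170     0.2118
E         153      170     1.7000
Sum = 4.953

4.953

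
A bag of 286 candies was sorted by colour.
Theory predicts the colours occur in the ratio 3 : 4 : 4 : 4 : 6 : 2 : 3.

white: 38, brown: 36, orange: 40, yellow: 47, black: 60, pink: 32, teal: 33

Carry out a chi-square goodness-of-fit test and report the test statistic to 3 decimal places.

7.871

Ratio total = 26. Expected counts: 286×3/26 = 33, 286×4/26 = 44, 286×4/26 = 44, 286×4/26 = 44, 286×6/26 = 66, 286×2/26 = 22, 286×3/26 = 33.
white: (38 − 33)²/33 = 25/33 = 0.7576
brown: (36 − 44)²/44 = 64/44 = 1.4545
orange: (40 − 44)²/44 = 16/44 = 0.3636
yellow: (47 − 44)²/44 = 9/44 = 0.2045
black: (60 − 66)²/66 = 36/66 = 0.5455
pink: (32 − 22)²/22 = 100/22 = 4.5455
teal: (33 − 33)²/33 = 0/33 = 0.0000
Sum = 7.871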